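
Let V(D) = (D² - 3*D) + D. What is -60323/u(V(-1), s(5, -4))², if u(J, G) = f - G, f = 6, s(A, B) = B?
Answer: -60323/100 ≈ -603.23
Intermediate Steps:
V(D) = D² - 2*D
u(J, G) = 6 - G
-60323/u(V(-1), s(5, -4))² = -60323/(6 - 1*(-4))² = -60323/(6 + 4)² = -60323/(10²) = -60323/100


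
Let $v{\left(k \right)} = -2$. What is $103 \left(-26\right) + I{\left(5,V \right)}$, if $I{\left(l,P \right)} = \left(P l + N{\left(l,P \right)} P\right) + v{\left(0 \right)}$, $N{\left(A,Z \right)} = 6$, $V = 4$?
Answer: $-2636$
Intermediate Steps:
$I{\left(l,P \right)} = -2 + 6 P + P l$ ($I{\left(l,P \right)} = \left(P l + 6 P\right) - 2 = \left(6 P + P l\right) - 2 = -2 + 6 P + P l$)
$103 \left(-26\right) + I{\left(5,V \right)} = 103 \left(-26\right) + \left(-2 + 6 \cdot 4 + 4 \cdot 5\right) = -2678 + \left(-2 + 24 + 20\right) = -2678 + 42 = -2636$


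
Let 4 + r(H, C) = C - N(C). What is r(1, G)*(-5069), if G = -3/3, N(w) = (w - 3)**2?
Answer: 106449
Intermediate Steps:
N(w) = (-3 + w)**2
G = -1 (G = -3*1/3 = -1)
r(H, C) = -4 + C - (-3 + C)**2 (r(H, C) = -4 + (C - (-3 + C)**2) = -4 + C - (-3 + C)**2)
r(1, G)*(-5069) = (-4 - 1 - (-3 - 1)**2)*(-5069) = (-4 - 1 - 1*(-4)**2)*(-5069) = (-4 - 1 - 1*16)*(-5069) = (-4 - 1 - 16)*(-5069) = -21*(-5069) = 106449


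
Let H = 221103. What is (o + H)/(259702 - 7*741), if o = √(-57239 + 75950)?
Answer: 221103/254515 + 9*√231/254515 ≈ 0.86926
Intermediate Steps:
o = 9*√231 (o = √18711 = 9*√231 ≈ 136.79)
(o + H)/(259702 - 7*741) = (9*√231 + 221103)/(259702 - 7*741) = (221103 + 9*√231)/(259702 - 5187) = (221103 + 9*√231)/254515 = (221103 + 9*√231)*(1/254515) = 221103/254515 + 9*√231/254515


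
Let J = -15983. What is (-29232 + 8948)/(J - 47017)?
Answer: 5071/15750 ≈ 0.32197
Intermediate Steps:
(-29232 + 8948)/(J - 47017) = (-29232 + 8948)/(-15983 - 47017) = -20284/(-63000) = -20284*(-1/63000) = 5071/15750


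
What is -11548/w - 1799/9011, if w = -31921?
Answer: 46633149/287640131 ≈ 0.16212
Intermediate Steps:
-11548/w - 1799/9011 = -11548/(-31921) - 1799/9011 = -11548*(-1/31921) - 1799*1/9011 = 11548/31921 - 1799/9011 = 46633149/287640131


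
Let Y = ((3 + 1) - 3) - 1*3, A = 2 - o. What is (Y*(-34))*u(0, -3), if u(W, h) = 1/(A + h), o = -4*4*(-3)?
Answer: -68/49 ≈ -1.3878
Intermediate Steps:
o = 48 (o = -16*(-3) = 48)
A = -46 (A = 2 - 1*48 = 2 - 48 = -46)
u(W, h) = 1/(-46 + h)
Y = -2 (Y = (4 - 3) - 3 = 1 - 3 = -2)
(Y*(-34))*u(0, -3) = (-2*(-34))/(-46 - 3) = 68/(-49) = 68*(-1/49) = -68/49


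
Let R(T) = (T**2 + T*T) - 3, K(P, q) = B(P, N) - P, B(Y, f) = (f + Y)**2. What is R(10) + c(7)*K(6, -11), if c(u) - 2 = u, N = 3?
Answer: 872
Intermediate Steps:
c(u) = 2 + u
B(Y, f) = (Y + f)**2
K(P, q) = (3 + P)**2 - P (K(P, q) = (P + 3)**2 - P = (3 + P)**2 - P)
R(T) = -3 + 2*T**2 (R(T) = (T**2 + T**2) - 3 = 2*T**2 - 3 = -3 + 2*T**2)
R(10) + c(7)*K(6, -11) = (-3 + 2*10**2) + (2 + 7)*((3 + 6)**2 - 1*6) = (-3 + 2*100) + 9*(9**2 - 6) = (-3 + 200) + 9*(81 - 6) = 197 + 9*75 = 197 + 675 = 872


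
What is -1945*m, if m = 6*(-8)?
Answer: 93360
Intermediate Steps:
m = -48
-1945*m = -1945*(-48) = 93360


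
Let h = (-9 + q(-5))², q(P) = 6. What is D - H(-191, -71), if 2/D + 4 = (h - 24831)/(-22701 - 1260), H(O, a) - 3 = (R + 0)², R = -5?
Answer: -48489/1691 ≈ -28.675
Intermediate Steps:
H(O, a) = 28 (H(O, a) = 3 + (-5 + 0)² = 3 + (-5)² = 3 + 25 = 28)
h = 9 (h = (-9 + 6)² = (-3)² = 9)
D = -1141/1691 (D = 2/(-4 + (9 - 24831)/(-22701 - 1260)) = 2/(-4 - 24822/(-23961)) = 2/(-4 - 24822*(-1/23961)) = 2/(-4 + 1182/1141) = 2/(-3382/1141) = 2*(-1141/3382) = -1141/1691 ≈ -0.67475)
D - H(-191, -71) = -1141/1691 - 1*28 = -1141/1691 - 28 = -48489/1691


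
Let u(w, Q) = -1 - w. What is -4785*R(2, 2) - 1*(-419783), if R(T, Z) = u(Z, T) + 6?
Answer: 405428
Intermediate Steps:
R(T, Z) = 5 - Z (R(T, Z) = (-1 - Z) + 6 = 5 - Z)
-4785*R(2, 2) - 1*(-419783) = -4785*(5 - 1*2) - 1*(-419783) = -4785*(5 - 2) + 419783 = -4785*3 + 419783 = -14355 + 419783 = 405428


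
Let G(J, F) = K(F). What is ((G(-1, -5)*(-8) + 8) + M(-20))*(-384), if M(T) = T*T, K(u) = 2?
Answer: -150528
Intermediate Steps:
G(J, F) = 2
M(T) = T²
((G(-1, -5)*(-8) + 8) + M(-20))*(-384) = ((2*(-8) + 8) + (-20)²)*(-384) = ((-16 + 8) + 400)*(-384) = (-8 + 400)*(-384) = 392*(-384) = -150528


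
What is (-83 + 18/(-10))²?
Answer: 179776/25 ≈ 7191.0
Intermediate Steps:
(-83 + 18/(-10))² = (-83 + 18*(-⅒))² = (-83 - 9/5)² = (-424/5)² = 179776/25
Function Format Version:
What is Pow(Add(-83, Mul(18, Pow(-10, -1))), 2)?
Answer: Rational(179776, 25) ≈ 7191.0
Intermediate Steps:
Pow(Add(-83, Mul(18, Pow(-10, -1))), 2) = Pow(Add(-83, Mul(18, Rational(-1, 10))), 2) = Pow(Add(-83, Rational(-9, 5)), 2) = Pow(Rational(-424, 5), 2) = Rational(179776, 25)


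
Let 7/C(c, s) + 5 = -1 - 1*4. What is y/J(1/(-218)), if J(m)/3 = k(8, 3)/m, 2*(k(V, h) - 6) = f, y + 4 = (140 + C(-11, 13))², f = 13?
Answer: -646683/272500 ≈ -2.3731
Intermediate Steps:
C(c, s) = -7/10 (C(c, s) = 7/(-5 + (-1 - 1*4)) = 7/(-5 + (-1 - 4)) = 7/(-5 - 5) = 7/(-10) = 7*(-⅒) = -7/10)
y = 1940049/100 (y = -4 + (140 - 7/10)² = -4 + (1393/10)² = -4 + 1940449/100 = 1940049/100 ≈ 19401.)
k(V, h) = 25/2 (k(V, h) = 6 + (½)*13 = 6 + 13/2 = 25/2)
J(m) = 75/(2*m) (J(m) = 3*(25/(2*m)) = 75/(2*m))
y/J(1/(-218)) = 1940049/(100*((75/(2*(1/(-218)))))) = 1940049/(100*((75/(2*(-1/218))))) = 1940049/(100*(((75/2)*(-218)))) = (1940049/100)/(-8175) = (1940049/100)*(-1/8175) = -646683/272500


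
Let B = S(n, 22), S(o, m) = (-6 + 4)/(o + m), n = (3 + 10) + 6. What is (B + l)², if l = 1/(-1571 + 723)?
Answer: 3017169/1208813824 ≈ 0.0024960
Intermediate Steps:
n = 19 (n = 13 + 6 = 19)
S(o, m) = -2/(m + o)
B = -2/41 (B = -2/(22 + 19) = -2/41 ≈ -0.048781)
l = -1/848 (l = 1/(-848) = -1/848 ≈ -0.0011792)
(B + l)² = (-2/41 - 1/848)² = (-1737/34768)² = 3017169/1208813824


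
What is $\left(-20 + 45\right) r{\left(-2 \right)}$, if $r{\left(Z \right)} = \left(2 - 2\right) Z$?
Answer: $0$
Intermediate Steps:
$r{\left(Z \right)} = 0$ ($r{\left(Z \right)} = 0 Z = 0$)
$\left(-20 + 45\right) r{\left(-2 \right)} = \left(-20 + 45\right) 0 = 25 \cdot 0 = 0$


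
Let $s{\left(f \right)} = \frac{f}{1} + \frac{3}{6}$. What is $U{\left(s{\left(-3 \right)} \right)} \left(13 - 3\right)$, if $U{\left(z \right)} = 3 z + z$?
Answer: $-100$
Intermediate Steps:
$s{\left(f \right)} = \frac{1}{2} + f$ ($s{\left(f \right)} = f 1 + 3 \cdot \frac{1}{6} = f + \frac{1}{2} = \frac{1}{2} + f$)
$U{\left(z \right)} = 4 z$
$U{\left(s{\left(-3 \right)} \right)} \left(13 - 3\right) = 4 \left(\frac{1}{2} - 3\right) \left(13 - 3\right) = 4 \left(- \frac{5}{2}\right) 10 = \left(-10\right) 10 = -100$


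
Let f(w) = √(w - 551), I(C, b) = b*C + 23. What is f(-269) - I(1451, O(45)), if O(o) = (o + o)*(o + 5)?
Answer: -6529523 + 2*I*√205 ≈ -6.5295e+6 + 28.636*I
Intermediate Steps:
O(o) = 2*o*(5 + o) (O(o) = (2*o)*(5 + o) = 2*o*(5 + o))
I(C, b) = 23 + C*b (I(C, b) = C*b + 23 = 23 + C*b)
f(w) = √(-551 + w)
f(-269) - I(1451, O(45)) = √(-551 - 269) - (23 + 1451*(2*45*(5 + 45))) = √(-820) - (23 + 1451*(2*45*50)) = 2*I*√205 - (23 + 1451*4500) = 2*I*√205 - (23 + 6529500) = 2*I*√205 - 1*6529523 = 2*I*√205 - 6529523 = -6529523 + 2*I*√205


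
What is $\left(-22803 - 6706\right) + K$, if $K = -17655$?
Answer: $-47164$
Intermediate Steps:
$\left(-22803 - 6706\right) + K = \left(-22803 - 6706\right) - 17655 = -29509 - 17655 = -47164$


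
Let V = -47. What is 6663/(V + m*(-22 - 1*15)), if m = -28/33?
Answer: -219879/515 ≈ -426.95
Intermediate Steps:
m = -28/33 (m = -28*1/33 = -28/33 ≈ -0.84848)
6663/(V + m*(-22 - 1*15)) = 6663/(-47 - 28*(-22 - 1*15)/33) = 6663/(-47 - 28*(-22 - 15)/33) = 6663/(-47 - 28/33*(-37)) = 6663/(-47 + 1036/33) = 6663/(-515/33) = 6663*(-33/515) = -219879/515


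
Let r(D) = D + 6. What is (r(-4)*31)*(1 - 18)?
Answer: -1054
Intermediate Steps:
r(D) = 6 + D
(r(-4)*31)*(1 - 18) = ((6 - 4)*31)*(1 - 18) = (2*31)*(-17) = 62*(-17) = -1054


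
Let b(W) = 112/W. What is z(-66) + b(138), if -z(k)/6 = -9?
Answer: 3782/69 ≈ 54.812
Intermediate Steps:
z(k) = 54 (z(k) = -6*(-9) = 54)
z(-66) + b(138) = 54 + 112/138 = 54 + 112*(1/138) = 54 + 56/69 = 3782/69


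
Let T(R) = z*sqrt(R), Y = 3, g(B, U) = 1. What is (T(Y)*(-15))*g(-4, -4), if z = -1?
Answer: 15*sqrt(3) ≈ 25.981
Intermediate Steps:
T(R) = -sqrt(R)
(T(Y)*(-15))*g(-4, -4) = (-sqrt(3)*(-15))*1 = (15*sqrt(3))*1 = 15*sqrt(3)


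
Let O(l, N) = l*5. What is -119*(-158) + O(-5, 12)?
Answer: 18777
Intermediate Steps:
O(l, N) = 5*l
-119*(-158) + O(-5, 12) = -119*(-158) + 5*(-5) = 18802 - 25 = 18777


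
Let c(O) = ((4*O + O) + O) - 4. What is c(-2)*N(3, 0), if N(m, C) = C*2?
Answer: 0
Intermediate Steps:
c(O) = -4 + 6*O (c(O) = (5*O + O) - 4 = 6*O - 4 = -4 + 6*O)
N(m, C) = 2*C
c(-2)*N(3, 0) = (-4 + 6*(-2))*(2*0) = (-4 - 12)*0 = -16*0 = 0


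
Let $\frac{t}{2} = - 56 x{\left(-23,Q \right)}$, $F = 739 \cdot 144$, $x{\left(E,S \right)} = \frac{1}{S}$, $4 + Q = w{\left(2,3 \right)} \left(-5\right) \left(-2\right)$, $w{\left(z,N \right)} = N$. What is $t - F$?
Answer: $- \frac{1383464}{13} \approx -1.0642 \cdot 10^{5}$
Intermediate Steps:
$Q = 26$ ($Q = -4 + 3 \left(-5\right) \left(-2\right) = -4 - -30 = -4 + 30 = 26$)
$F = 106416$
$t = - \frac{56}{13}$ ($t = 2 \left(- \frac{56}{26}\right) = 2 \left(\left(-56\right) \frac{1}{26}\right) = 2 \left(- \frac{28}{13}\right) = - \frac{56}{13} \approx -4.3077$)
$t - F = - \frac{56}{13} - 106416 = - \frac{1383464}{13}$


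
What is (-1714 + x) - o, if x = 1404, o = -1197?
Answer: 887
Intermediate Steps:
(-1714 + x) - o = (-1714 + 1404) - 1*(-1197) = -310 + 1197 = 887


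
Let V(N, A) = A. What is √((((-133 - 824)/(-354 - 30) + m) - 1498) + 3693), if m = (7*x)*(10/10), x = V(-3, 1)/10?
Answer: √14068430/80 ≈ 46.885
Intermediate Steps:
x = ⅒ (x = 1/10 = 1*(⅒) = ⅒ ≈ 0.10000)
m = 7/10 (m = (7*(⅒))*(10/10) = 7*(10*(⅒))/10 = (7/10)*1 = 7/10 ≈ 0.70000)
√((((-133 - 824)/(-354 - 30) + m) - 1498) + 3693) = √((((-133 - 824)/(-354 - 30) + 7/10) - 1498) + 3693) = √(((-957/(-384) + 7/10) - 1498) + 3693) = √(((-957*(-1/384) + 7/10) - 1498) + 3693) = √(((319/128 + 7/10) - 1498) + 3693) = √((2043/640 - 1498) + 3693) = √(-956677/640 + 3693) = √(1406843/640) = √14068430/80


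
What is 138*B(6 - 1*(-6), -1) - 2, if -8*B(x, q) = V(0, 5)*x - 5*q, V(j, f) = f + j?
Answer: -4493/4 ≈ -1123.3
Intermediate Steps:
B(x, q) = -5*x/8 + 5*q/8 (B(x, q) = -((5 + 0)*x - 5*q)/8 = -(5*x - 5*q)/8 = -(-5*q + 5*x)/8 = -5*x/8 + 5*q/8)
138*B(6 - 1*(-6), -1) - 2 = 138*(-5*(6 - 1*(-6))/8 + (5/8)*(-1)) - 2 = 138*(-5*(6 + 6)/8 - 5/8) - 2 = 138*(-5/8*12 - 5/8) - 2 = 138*(-15/2 - 5/8) - 2 = 138*(-65/8) - 2 = -4485/4 - 2 = -4493/4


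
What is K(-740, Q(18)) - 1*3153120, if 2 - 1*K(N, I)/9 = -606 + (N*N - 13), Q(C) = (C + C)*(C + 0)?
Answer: -8075931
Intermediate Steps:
Q(C) = 2*C² (Q(C) = (2*C)*C = 2*C²)
K(N, I) = 5589 - 9*N² (K(N, I) = 18 - 9*(-606 + (N*N - 13)) = 18 - 9*(-606 + (N² - 13)) = 18 - 9*(-606 + (-13 + N²)) = 18 - 9*(-619 + N²) = 18 + (5571 - 9*N²) = 5589 - 9*N²)
K(-740, Q(18)) - 1*3153120 = (5589 - 9*(-740)²) - 1*3153120 = (5589 - 9*547600) - 3153120 = (5589 - 4928400) - 3153120 = -4922811 - 3153120 = -8075931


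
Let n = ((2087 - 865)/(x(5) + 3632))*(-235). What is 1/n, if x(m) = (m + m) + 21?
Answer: -3663/287170 ≈ -0.012756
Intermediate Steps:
x(m) = 21 + 2*m (x(m) = 2*m + 21 = 21 + 2*m)
n = -287170/3663 (n = ((2087 - 865)/((21 + 2*5) + 3632))*(-235) = (1222/((21 + 10) + 3632))*(-235) = (1222/(31 + 3632))*(-235) = (1222/3663)*(-235) = -287170/3663 ≈ -78.397)
1/n = 1/(-287170/3663) = -3663/287170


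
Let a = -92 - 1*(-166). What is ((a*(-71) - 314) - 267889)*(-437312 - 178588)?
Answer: 168422166300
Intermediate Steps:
a = 74 (a = -92 + 166 = 74)
((a*(-71) - 314) - 267889)*(-437312 - 178588) = ((74*(-71) - 314) - 267889)*(-437312 - 178588) = ((-5254 - 314) - 267889)*(-615900) = (-5568 - 267889)*(-615900) = -273457*(-615900) = 168422166300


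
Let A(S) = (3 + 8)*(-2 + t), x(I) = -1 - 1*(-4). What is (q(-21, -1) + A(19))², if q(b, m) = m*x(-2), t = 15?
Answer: 19600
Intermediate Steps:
x(I) = 3 (x(I) = -1 + 4 = 3)
q(b, m) = 3*m (q(b, m) = m*3 = 3*m)
A(S) = 143 (A(S) = (3 + 8)*(-2 + 15) = 11*13 = 143)
(q(-21, -1) + A(19))² = (3*(-1) + 143)² = (-3 + 143)² = 140² = 19600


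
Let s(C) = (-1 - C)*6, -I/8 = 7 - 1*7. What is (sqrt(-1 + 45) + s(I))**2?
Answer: 80 - 24*sqrt(11) ≈ 0.40100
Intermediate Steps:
I = 0 (I = -8*(7 - 1*7) = -8*(7 - 7) = -8*0 = 0)
s(C) = -6 - 6*C
(sqrt(-1 + 45) + s(I))**2 = (sqrt(-1 + 45) + (-6 - 6*0))**2 = (sqrt(44) + (-6 + 0))**2 = (2*sqrt(11) - 6)**2 = (-6 + 2*sqrt(11))**2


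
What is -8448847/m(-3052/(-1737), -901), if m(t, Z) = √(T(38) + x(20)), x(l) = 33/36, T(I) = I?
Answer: -16897694*√1401/467 ≈ -1.3543e+6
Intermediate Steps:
x(l) = 11/12 (x(l) = 33*(1/36) = 11/12)
m(t, Z) = √1401/6 (m(t, Z) = √(38 + 11/12) = √(467/12) = √1401/6)
-8448847/m(-3052/(-1737), -901) = -8448847*2*√1401/467 = -16897694*√1401/467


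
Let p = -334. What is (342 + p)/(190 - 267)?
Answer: -8/77 ≈ -0.10390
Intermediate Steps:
(342 + p)/(190 - 267) = (342 - 334)/(190 - 267) = 8/(-77) = 8*(-1/77) = -8/77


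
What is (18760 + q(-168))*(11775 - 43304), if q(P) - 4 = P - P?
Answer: -591610156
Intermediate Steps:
q(P) = 4 (q(P) = 4 + (P - P) = 4 + 0 = 4)
(18760 + q(-168))*(11775 - 43304) = (18760 + 4)*(11775 - 43304) = 18764*(-31529) = -591610156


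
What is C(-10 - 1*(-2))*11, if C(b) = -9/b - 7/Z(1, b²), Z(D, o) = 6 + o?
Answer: 451/40 ≈ 11.275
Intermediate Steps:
C(b) = -9/b - 7/(6 + b²)
C(-10 - 1*(-2))*11 = ((-54 - 9*(-10 - 1*(-2))² - 7*(-10 - 1*(-2)))/((-10 - 1*(-2))*(6 + (-10 - 1*(-2))²)))*11 = ((-54 - 9*(-10 + 2)² - 7*(-10 + 2))/((-10 + 2)*(6 + (-10 + 2)²)))*11 = ((-54 - 9*(-8)² - 7*(-8))/((-8)*(6 + (-8)²)))*11 = -(-54 - 9*64 + 56)/(8*(6 + 64))*11 = -⅛*(-54 - 576 + 56)/70*11 = -⅛*1/70*(-574)*11 = (41/40)*11 = 451/40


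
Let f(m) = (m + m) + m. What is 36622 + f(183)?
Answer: 37171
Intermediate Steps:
f(m) = 3*m (f(m) = 2*m + m = 3*m)
36622 + f(183) = 36622 + 3*183 = 36622 + 549 = 37171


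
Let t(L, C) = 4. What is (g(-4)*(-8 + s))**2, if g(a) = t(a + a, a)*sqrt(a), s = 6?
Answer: -256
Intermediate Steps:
g(a) = 4*sqrt(a)
(g(-4)*(-8 + s))**2 = ((4*sqrt(-4))*(-8 + 6))**2 = ((4*(2*I))*(-2))**2 = ((8*I)*(-2))**2 = (-16*I)**2 = -256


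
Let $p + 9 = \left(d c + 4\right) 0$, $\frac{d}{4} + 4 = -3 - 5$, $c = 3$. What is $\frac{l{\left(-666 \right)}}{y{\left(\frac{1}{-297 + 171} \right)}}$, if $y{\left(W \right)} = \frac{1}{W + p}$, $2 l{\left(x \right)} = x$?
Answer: $\frac{41995}{14} \approx 2999.6$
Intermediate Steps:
$d = -48$ ($d = -16 + 4 \left(-3 - 5\right) = -16 + 4 \left(-8\right) = -16 - 32 = -48$)
$p = -9$ ($p = -9 + \left(\left(-48\right) 3 + 4\right) 0 = -9 + \left(-144 + 4\right) 0 = -9 - 0 = -9 + 0 = -9$)
$l{\left(x \right)} = \frac{x}{2}$
$y{\left(W \right)} = \frac{1}{-9 + W}$ ($y{\left(W \right)} = \frac{1}{W - 9} = \frac{1}{-9 + W}$)
$\frac{l{\left(-666 \right)}}{y{\left(\frac{1}{-297 + 171} \right)}} = \frac{\frac{1}{2} \left(-666\right)}{\frac{1}{-9 + \frac{1}{-297 + 171}}} = - \frac{333}{\frac{1}{-9 + \frac{1}{-126}}} = - \frac{333}{\frac{1}{-9 - \frac{1}{126}}} = - \frac{333}{\frac{1}{- \frac{1135}{126}}} = - \frac{333}{- \frac{126}{1135}} = \left(-333\right) \left(- \frac{1135}{126}\right) = \frac{41995}{14}$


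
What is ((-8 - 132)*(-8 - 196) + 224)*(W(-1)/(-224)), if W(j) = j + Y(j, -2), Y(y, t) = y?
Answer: 257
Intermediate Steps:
W(j) = 2*j (W(j) = j + j = 2*j)
((-8 - 132)*(-8 - 196) + 224)*(W(-1)/(-224)) = ((-8 - 132)*(-8 - 196) + 224)*((2*(-1))/(-224)) = (-140*(-204) + 224)*(-2*(-1/224)) = (28560 + 224)*(1/112) = 28784*(1/112) = 257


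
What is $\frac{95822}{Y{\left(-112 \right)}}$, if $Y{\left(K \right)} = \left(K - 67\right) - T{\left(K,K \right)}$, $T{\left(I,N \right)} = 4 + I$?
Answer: $- \frac{95822}{71} \approx -1349.6$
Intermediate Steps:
$Y{\left(K \right)} = -71$ ($Y{\left(K \right)} = \left(K - 67\right) - \left(4 + K\right) = \left(-67 + K\right) - \left(4 + K\right) = -71$)
$\frac{95822}{Y{\left(-112 \right)}} = \frac{95822}{-71} = 95822 \left(- \frac{1}{71}\right) = - \frac{95822}{71}$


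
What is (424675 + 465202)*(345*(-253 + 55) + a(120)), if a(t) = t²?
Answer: -47973269070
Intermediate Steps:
(424675 + 465202)*(345*(-253 + 55) + a(120)) = (424675 + 465202)*(345*(-253 + 55) + 120²) = 889877*(345*(-198) + 14400) = 889877*(-68310 + 14400) = 889877*(-53910) = -47973269070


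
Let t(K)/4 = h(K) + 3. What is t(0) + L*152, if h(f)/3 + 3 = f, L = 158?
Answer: 23992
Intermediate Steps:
h(f) = -9 + 3*f
t(K) = -24 + 12*K (t(K) = 4*((-9 + 3*K) + 3) = 4*(-6 + 3*K) = -24 + 12*K)
t(0) + L*152 = (-24 + 12*0) + 158*152 = (-24 + 0) + 24016 = -24 + 24016 = 23992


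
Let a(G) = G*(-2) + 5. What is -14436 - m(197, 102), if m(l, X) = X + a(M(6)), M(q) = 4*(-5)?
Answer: -14583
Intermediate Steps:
M(q) = -20
a(G) = 5 - 2*G (a(G) = -2*G + 5 = 5 - 2*G)
m(l, X) = 45 + X (m(l, X) = X + (5 - 2*(-20)) = X + (5 + 40) = X + 45 = 45 + X)
-14436 - m(197, 102) = -14436 - (45 + 102) = -14436 - 1*147 = -14436 - 147 = -14583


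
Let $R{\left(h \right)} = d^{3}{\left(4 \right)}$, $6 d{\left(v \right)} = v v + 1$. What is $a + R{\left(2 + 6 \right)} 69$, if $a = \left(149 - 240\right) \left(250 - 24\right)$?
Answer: $- \frac{1367753}{72} \approx -18997.0$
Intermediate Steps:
$d{\left(v \right)} = \frac{1}{6} + \frac{v^{2}}{6}$ ($d{\left(v \right)} = \frac{v v + 1}{6} = \frac{v^{2} + 1}{6} = \frac{1 + v^{2}}{6} = \frac{1}{6} + \frac{v^{2}}{6}$)
$a = -20566$ ($a = \left(-91\right) 226 = -20566$)
$R{\left(h \right)} = \frac{4913}{216}$ ($R{\left(h \right)} = \left(\frac{1}{6} + \frac{4^{2}}{6}\right)^{3} = \left(\frac{1}{6} + \frac{1}{6} \cdot 16\right)^{3} = \left(\frac{1}{6} + \frac{8}{3}\right)^{3} = \left(\frac{17}{6}\right)^{3} = \frac{4913}{216}$)
$a + R{\left(2 + 6 \right)} 69 = -20566 + \frac{4913}{216} \cdot 69 = -20566 + \frac{112999}{72} = - \frac{1367753}{72}$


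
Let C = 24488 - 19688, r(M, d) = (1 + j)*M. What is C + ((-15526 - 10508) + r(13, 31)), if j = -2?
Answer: -21247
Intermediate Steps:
r(M, d) = -M (r(M, d) = (1 - 2)*M = -M)
C = 4800
C + ((-15526 - 10508) + r(13, 31)) = 4800 + ((-15526 - 10508) - 1*13) = 4800 + (-26034 - 13) = 4800 - 26047 = -21247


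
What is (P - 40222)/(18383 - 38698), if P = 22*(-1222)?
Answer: 67106/20315 ≈ 3.3033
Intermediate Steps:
P = -26884
(P - 40222)/(18383 - 38698) = (-26884 - 40222)/(18383 - 38698) = -67106/(-20315) = -67106*(-1/20315) = 67106/20315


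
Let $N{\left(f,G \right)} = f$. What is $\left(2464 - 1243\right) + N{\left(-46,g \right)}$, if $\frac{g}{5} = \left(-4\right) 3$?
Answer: $1175$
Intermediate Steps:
$g = -60$ ($g = 5 \left(\left(-4\right) 3\right) = 5 \left(-12\right) = -60$)
$\left(2464 - 1243\right) + N{\left(-46,g \right)} = \left(2464 - 1243\right) - 46 = 1221 - 46 = 1175$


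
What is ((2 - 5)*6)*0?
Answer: 0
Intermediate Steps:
((2 - 5)*6)*0 = -3*6*0 = -18*0 = 0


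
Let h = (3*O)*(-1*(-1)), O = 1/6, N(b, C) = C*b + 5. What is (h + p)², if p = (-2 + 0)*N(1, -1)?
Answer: 225/4 ≈ 56.250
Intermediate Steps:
N(b, C) = 5 + C*b
O = ⅙ ≈ 0.16667
p = -8 (p = (-2 + 0)*(5 - 1*1) = -2*(5 - 1) = -2*4 = -8)
h = ½ (h = (3*(⅙))*(-1*(-1)) = (½)*1 = ½ ≈ 0.50000)
(h + p)² = (½ - 8)² = (-15/2)² = 225/4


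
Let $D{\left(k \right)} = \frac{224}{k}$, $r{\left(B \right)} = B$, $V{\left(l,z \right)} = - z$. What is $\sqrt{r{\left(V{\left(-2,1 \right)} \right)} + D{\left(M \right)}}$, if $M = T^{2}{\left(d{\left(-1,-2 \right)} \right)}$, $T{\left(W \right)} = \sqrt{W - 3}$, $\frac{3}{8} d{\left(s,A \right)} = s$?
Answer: $\frac{i \sqrt{11713}}{17} \approx 6.3663 i$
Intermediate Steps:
$d{\left(s,A \right)} = \frac{8 s}{3}$
$T{\left(W \right)} = \sqrt{-3 + W}$
$M = - \frac{17}{3}$ ($M = \left(\sqrt{-3 + \frac{8}{3} \left(-1\right)}\right)^{2} = \left(\sqrt{-3 - \frac{8}{3}}\right)^{2} = \left(\sqrt{- \frac{17}{3}}\right)^{2} = \left(\frac{i \sqrt{51}}{3}\right)^{2} = - \frac{17}{3} \approx -5.6667$)
$\sqrt{r{\left(V{\left(-2,1 \right)} \right)} + D{\left(M \right)}} = \sqrt{\left(-1\right) 1 + \frac{224}{- \frac{17}{3}}} = \sqrt{-1 + 224 \left(- \frac{3}{17}\right)} = \sqrt{-1 - \frac{672}{17}} = \sqrt{- \frac{689}{17}} = \frac{i \sqrt{11713}}{17}$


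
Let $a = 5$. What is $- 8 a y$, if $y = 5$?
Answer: $-200$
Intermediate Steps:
$- 8 a y = \left(-8\right) 5 \cdot 5 = \left(-40\right) 5 = -200$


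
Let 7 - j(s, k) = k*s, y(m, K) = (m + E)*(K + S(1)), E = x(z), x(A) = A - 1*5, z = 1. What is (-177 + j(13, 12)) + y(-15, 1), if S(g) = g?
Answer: -364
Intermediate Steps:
x(A) = -5 + A (x(A) = A - 5 = -5 + A)
E = -4 (E = -5 + 1 = -4)
y(m, K) = (1 + K)*(-4 + m) (y(m, K) = (m - 4)*(K + 1) = (-4 + m)*(1 + K) = (1 + K)*(-4 + m))
j(s, k) = 7 - k*s
(-177 + j(13, 12)) + y(-15, 1) = (-177 + (7 - 1*12*13)) + (-4 - 15 - 4*1 + 1*(-15)) = (-177 + (7 - 156)) + (-4 - 15 - 4 - 15) = (-177 - 149) - 38 = -326 - 38 = -364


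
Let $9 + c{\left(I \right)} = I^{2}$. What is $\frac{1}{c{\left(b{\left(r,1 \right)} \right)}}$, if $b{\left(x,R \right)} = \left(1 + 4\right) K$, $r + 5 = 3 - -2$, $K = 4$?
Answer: $\frac{1}{391} \approx 0.0025575$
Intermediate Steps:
$r = 0$ ($r = -5 + \left(3 - -2\right) = -5 + \left(3 + \left(-2 + 4\right)\right) = -5 + \left(3 + 2\right) = -5 + 5 = 0$)
$b{\left(x,R \right)} = 20$ ($b{\left(x,R \right)} = \left(1 + 4\right) 4 = 5 \cdot 4 = 20$)
$c{\left(I \right)} = -9 + I^{2}$
$\frac{1}{c{\left(b{\left(r,1 \right)} \right)}} = \frac{1}{-9 + 20^{2}} = \frac{1}{-9 + 400} = \frac{1}{391}$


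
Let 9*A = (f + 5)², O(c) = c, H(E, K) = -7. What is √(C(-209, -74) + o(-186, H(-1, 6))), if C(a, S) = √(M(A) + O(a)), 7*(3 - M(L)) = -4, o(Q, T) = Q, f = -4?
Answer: √(-9114 + 7*I*√10066)/7 ≈ 0.52508 + 13.648*I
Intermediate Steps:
A = ⅑ (A = (-4 + 5)²/9 = (⅑)*1² = (⅑)*1 = ⅑ ≈ 0.11111)
M(L) = 25/7 (M(L) = 3 - ⅐*(-4) = 3 + 4/7 = 25/7)
C(a, S) = √(25/7 + a)
√(C(-209, -74) + o(-186, H(-1, 6))) = √(√(175 + 49*(-209))/7 - 186) = √(√(175 - 10241)/7 - 186) = √(√(-10066)/7 - 186) = √((I*√10066)/7 - 186) = √(I*√10066/7 - 186) = √(-186 + I*√10066/7)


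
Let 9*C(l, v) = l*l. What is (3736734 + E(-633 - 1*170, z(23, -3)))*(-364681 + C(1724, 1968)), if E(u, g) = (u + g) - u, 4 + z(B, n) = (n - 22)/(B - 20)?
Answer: -3474624272245/27 ≈ -1.2869e+11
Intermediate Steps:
C(l, v) = l**2/9 (C(l, v) = (l*l)/9 = l**2/9)
z(B, n) = -4 + (-22 + n)/(-20 + B) (z(B, n) = -4 + (n - 22)/(B - 20) = -4 + (-22 + n)/(-20 + B))
E(u, g) = g (E(u, g) = (g + u) - u = g)
(3736734 + E(-633 - 1*170, z(23, -3)))*(-364681 + C(1724, 1968)) = (3736734 + (58 - 3 - 4*23)/(-20 + 23))*(-364681 + (1/9)*1724**2) = (3736734 + (58 - 3 - 92)/3)*(-364681 + (1/9)*2972176) = (3736734 + (1/3)*(-37))*(-364681 + 2972176/9) = (3736734 - 37/3)*(-309953/9) = (11210165/3)*(-309953/9) = -3474624272245/27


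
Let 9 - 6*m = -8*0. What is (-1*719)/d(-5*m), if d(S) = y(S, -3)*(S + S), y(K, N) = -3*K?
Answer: 1438/675 ≈ 2.1304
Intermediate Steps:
m = 3/2 (m = 3/2 - (-4)*0/3 = 3/2 - 1/6*0 = 3/2 + 0 = 3/2 ≈ 1.5000)
d(S) = -6*S**2 (d(S) = (-3*S)*(S + S) = (-3*S)*(2*S) = -6*S**2)
(-1*719)/d(-5*m) = (-1*719)/((-6*(-5*3/2)**2)) = -719/((-6*(-15/2)**2)) = -719/((-6*225/4)) = -719/(-675/2) = -719*(-2/675) = 1438/675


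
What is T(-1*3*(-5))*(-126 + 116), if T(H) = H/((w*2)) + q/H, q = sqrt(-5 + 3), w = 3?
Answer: -25 - 2*I*sqrt(2)/3 ≈ -25.0 - 0.94281*I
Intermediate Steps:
q = I*sqrt(2) (q = sqrt(-2) = I*sqrt(2) ≈ 1.4142*I)
T(H) = H/6 + I*sqrt(2)/H (T(H) = H/((3*2)) + (I*sqrt(2))/H = H/6 + I*sqrt(2)/H)
T(-1*3*(-5))*(-126 + 116) = ((-1*3*(-5))/6 + I*sqrt(2)/((-1*3*(-5))))*(-126 + 116) = ((-3*(-5))/6 + I*sqrt(2)/((-3*(-5))))*(-10) = ((1/6)*15 + I*sqrt(2)/15)*(-10) = (5/2 + I*sqrt(2)*(1/15))*(-10) = (5/2 + I*sqrt(2)/15)*(-10) = -25 - 2*I*sqrt(2)/3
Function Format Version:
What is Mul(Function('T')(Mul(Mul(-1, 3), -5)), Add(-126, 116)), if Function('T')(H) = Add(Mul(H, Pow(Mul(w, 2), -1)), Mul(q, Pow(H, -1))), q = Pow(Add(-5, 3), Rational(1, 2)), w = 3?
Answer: Add(-25, Mul(Rational(-2, 3), I, Pow(2, Rational(1, 2)))) ≈ Add(-25.000, Mul(-0.94281, I))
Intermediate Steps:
q = Mul(I, Pow(2, Rational(1, 2))) (q = Pow(-2, Rational(1, 2)) = Mul(I, Pow(2, Rational(1, 2))) ≈ Mul(1.4142, I))
Function('T')(H) = Add(Mul(Rational(1, 6), H), Mul(I, Pow(2, Rational(1, 2)), Pow(H, -1))) (Function('T')(H) = Add(Mul(H, Pow(Mul(3, 2), -1)), Mul(Mul(I, Pow(2, Rational(1, 2))), Pow(H, -1))) = Add(Mul(H, Pow(6, -1)), Mul(I, Pow(2, Rational(1, 2)), Pow(H, -1))) = Add(Mul(H, Rational(1, 6)), Mul(I, Pow(2, Rational(1, 2)), Pow(H, -1))) = Add(Mul(Rational(1, 6), H), Mul(I, Pow(2, Rational(1, 2)), Pow(H, -1))))
Mul(Function('T')(Mul(Mul(-1, 3), -5)), Add(-126, 116)) = Mul(Add(Mul(Rational(1, 6), Mul(Mul(-1, 3), -5)), Mul(I, Pow(2, Rational(1, 2)), Pow(Mul(Mul(-1, 3), -5), -1))), Add(-126, 116)) = Mul(Add(Mul(Rational(1, 6), Mul(-3, -5)), Mul(I, Pow(2, Rational(1, 2)), Pow(Mul(-3, -5), -1))), -10) = Mul(Add(Mul(Rational(1, 6), 15), Mul(I, Pow(2, Rational(1, 2)), Pow(15, -1))), -10) = Mul(Add(Rational(5, 2), Mul(I, Pow(2, Rational(1, 2)), Rational(1, 15))), -10) = Mul(Add(Rational(5, 2), Mul(Rational(1, 15), I, Pow(2, Rational(1, 2)))), -10) = Add(-25, Mul(Rational(-2, 3), I, Pow(2, Rational(1, 2))))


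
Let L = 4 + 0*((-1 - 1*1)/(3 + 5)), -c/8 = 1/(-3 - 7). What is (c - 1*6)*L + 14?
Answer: -34/5 ≈ -6.8000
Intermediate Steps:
c = ⅘ (c = -8/(-3 - 7) = -8/(-10) = -8*(-⅒) = ⅘ ≈ 0.80000)
L = 4 (L = 4 + 0*((-1 - 1)/8) = 4 + 0*(-2*⅛) = 4 + 0*(-¼) = 4 + 0 = 4)
(c - 1*6)*L + 14 = (⅘ - 1*6)*4 + 14 = (⅘ - 6)*4 + 14 = -26/5*4 + 14 = -104/5 + 14 = -34/5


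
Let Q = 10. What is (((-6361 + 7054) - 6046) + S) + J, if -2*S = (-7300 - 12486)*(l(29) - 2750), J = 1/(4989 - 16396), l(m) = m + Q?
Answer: -305995923333/11407 ≈ -2.6825e+7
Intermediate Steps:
l(m) = 10 + m (l(m) = m + 10 = 10 + m)
J = -1/11407 (J = 1/(-11407) = -1/11407 ≈ -8.7666e-5)
S = -26819923 (S = -(-7300 - 12486)*((10 + 29) - 2750)/2 = -(-9893)*(39 - 2750) = -(-9893)*(-2711) = -½*53639846 = -26819923)
(((-6361 + 7054) - 6046) + S) + J = (((-6361 + 7054) - 6046) - 26819923) - 1/11407 = ((693 - 6046) - 26819923) - 1/11407 = (-5353 - 26819923) - 1/11407 = -26825276 - 1/11407 = -305995923333/11407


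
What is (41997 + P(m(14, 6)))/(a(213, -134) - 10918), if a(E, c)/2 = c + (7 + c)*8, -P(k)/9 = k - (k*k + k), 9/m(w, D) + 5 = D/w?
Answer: -14346883/4511744 ≈ -3.1799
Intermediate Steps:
m(w, D) = 9/(-5 + D/w)
P(k) = 9*k**2 (P(k) = -9*(k - (k*k + k)) = -9*(k - (k**2 + k)) = -9*(k - (k + k**2)) = -9*(k + (-k - k**2)) = -(-9)*k**2 = 9*k**2)
a(E, c) = 112 + 18*c (a(E, c) = 2*(c + (7 + c)*8) = 2*(c + (56 + 8*c)) = 2*(56 + 9*c) = 112 + 18*c)
(41997 + P(m(14, 6)))/(a(213, -134) - 10918) = (41997 + 9*(9*14/(6 - 5*14))**2)/((112 + 18*(-134)) - 10918) = (41997 + 9*(9*14/(6 - 70))**2)/((112 - 2412) - 10918) = (41997 + 9*(9*14/(-64))**2)/(-2300 - 10918) = (41997 + 9*(9*14*(-1/64))**2)/(-13218) = (41997 + 9*(-63/32)**2)*(-1/13218) = (41997 + 9*(3969/1024))*(-1/13218) = (41997 + 35721/1024)*(-1/13218) = (43040649/1024)*(-1/13218) = -14346883/4511744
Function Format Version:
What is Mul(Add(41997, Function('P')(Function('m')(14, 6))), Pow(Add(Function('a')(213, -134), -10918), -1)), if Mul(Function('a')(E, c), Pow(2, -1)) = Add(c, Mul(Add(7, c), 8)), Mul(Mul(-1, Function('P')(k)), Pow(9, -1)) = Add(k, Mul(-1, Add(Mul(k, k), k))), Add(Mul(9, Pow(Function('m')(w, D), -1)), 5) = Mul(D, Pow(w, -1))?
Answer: Rational(-14346883, 4511744) ≈ -3.1799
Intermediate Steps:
Function('m')(w, D) = Mul(9, Pow(Add(-5, Mul(D, Pow(w, -1))), -1))
Function('P')(k) = Mul(9, Pow(k, 2)) (Function('P')(k) = Mul(-9, Add(k, Mul(-1, Add(Mul(k, k), k)))) = Mul(-9, Add(k, Mul(-1, Add(Pow(k, 2), k)))) = Mul(-9, Add(k, Mul(-1, Add(k, Pow(k, 2))))) = Mul(-9, Add(k, Add(Mul(-1, k), Mul(-1, Pow(k, 2))))) = Mul(-9, Mul(-1, Pow(k, 2))) = Mul(9, Pow(k, 2)))
Function('a')(E, c) = Add(112, Mul(18, c)) (Function('a')(E, c) = Mul(2, Add(c, Mul(Add(7, c), 8))) = Mul(2, Add(c, Add(56, Mul(8, c)))) = Mul(2, Add(56, Mul(9, c))) = Add(112, Mul(18, c)))
Mul(Add(41997, Function('P')(Function('m')(14, 6))), Pow(Add(Function('a')(213, -134), -10918), -1)) = Mul(Add(41997, Mul(9, Pow(Mul(9, 14, Pow(Add(6, Mul(-5, 14)), -1)), 2))), Pow(Add(Add(112, Mul(18, -134)), -10918), -1)) = Mul(Add(41997, Mul(9, Pow(Mul(9, 14, Pow(Add(6, -70), -1)), 2))), Pow(Add(Add(112, -2412), -10918), -1)) = Mul(Add(41997, Mul(9, Pow(Mul(9, 14, Pow(-64, -1)), 2))), Pow(Add(-2300, -10918), -1)) = Mul(Add(41997, Mul(9, Pow(Mul(9, 14, Rational(-1, 64)), 2))), Pow(-13218, -1)) = Mul(Add(41997, Mul(9, Pow(Rational(-63, 32), 2))), Rational(-1, 13218)) = Mul(Add(41997, Mul(9, Rational(3969, 1024))), Rational(-1, 13218)) = Mul(Add(41997, Rational(35721, 1024)), Rational(-1, 13218)) = Mul(Rational(43040649, 1024), Rational(-1, 13218)) = Rational(-14346883, 4511744)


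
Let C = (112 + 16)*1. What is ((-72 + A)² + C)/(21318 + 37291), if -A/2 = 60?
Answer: 36992/58609 ≈ 0.63117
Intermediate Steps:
A = -120 (A = -2*60 = -120)
C = 128 (C = 128*1 = 128)
((-72 + A)² + C)/(21318 + 37291) = ((-72 - 120)² + 128)/(21318 + 37291) = ((-192)² + 128)/58609 = (36864 + 128)*(1/58609) = 36992*(1/58609) = 36992/58609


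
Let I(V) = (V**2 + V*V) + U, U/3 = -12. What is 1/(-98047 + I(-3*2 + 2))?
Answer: -1/98051 ≈ -1.0199e-5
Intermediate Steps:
U = -36 (U = 3*(-12) = -36)
I(V) = -36 + 2*V**2 (I(V) = (V**2 + V*V) - 36 = (V**2 + V**2) - 36 = 2*V**2 - 36 = -36 + 2*V**2)
1/(-98047 + I(-3*2 + 2)) = 1/(-98047 + (-36 + 2*(-3*2 + 2)**2)) = 1/(-98047 + (-36 + 2*(-6 + 2)**2)) = 1/(-98047 + (-36 + 2*(-4)**2)) = 1/(-98047 + (-36 + 2*16)) = 1/(-98047 + (-36 + 32)) = 1/(-98047 - 4) = 1/(-98051) = -1/98051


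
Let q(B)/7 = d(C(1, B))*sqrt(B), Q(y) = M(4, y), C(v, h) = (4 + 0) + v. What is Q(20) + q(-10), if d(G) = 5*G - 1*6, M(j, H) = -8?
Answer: -8 + 133*I*sqrt(10) ≈ -8.0 + 420.58*I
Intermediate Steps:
C(v, h) = 4 + v
Q(y) = -8
d(G) = -6 + 5*G (d(G) = 5*G - 6 = -6 + 5*G)
q(B) = 133*sqrt(B) (q(B) = 7*((-6 + 5*(4 + 1))*sqrt(B)) = 7*((-6 + 5*5)*sqrt(B)) = 7*((-6 + 25)*sqrt(B)) = 7*(19*sqrt(B)) = 133*sqrt(B))
Q(20) + q(-10) = -8 + 133*sqrt(-10) = -8 + 133*(I*sqrt(10)) = -8 + 133*I*sqrt(10)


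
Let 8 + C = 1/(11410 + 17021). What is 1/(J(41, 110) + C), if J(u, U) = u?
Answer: 28431/938224 ≈ 0.030303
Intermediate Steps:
C = -227447/28431 (C = -8 + 1/(11410 + 17021) = -8 + 1/28431 = -227447/28431 ≈ -8.0000)
1/(J(41, 110) + C) = 1/(41 - 227447/28431) = 1/(938224/28431) = 28431/938224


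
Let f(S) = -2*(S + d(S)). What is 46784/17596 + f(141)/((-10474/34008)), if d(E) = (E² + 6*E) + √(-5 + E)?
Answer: 3121938926608/23037563 + 68016*√34/5237 ≈ 1.3559e+5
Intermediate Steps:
d(E) = E² + √(-5 + E) + 6*E
f(S) = -14*S - 2*S² - 2*√(-5 + S) (f(S) = -2*(S + (S² + √(-5 + S) + 6*S)) = -2*(S² + √(-5 + S) + 7*S) = -14*S - 2*S² - 2*√(-5 + S))
46784/17596 + f(141)/((-10474/34008)) = 46784/17596 + (-14*141 - 2*141² - 2*√(-5 + 141))/((-10474/34008)) = 46784*(1/17596) + (-1974 - 2*19881 - 4*√34)/((-10474*1/34008)) = 11696/4399 + (-1974 - 39762 - 4*√34)/(-5237/17004) = 11696/4399 + (-1974 - 39762 - 4*√34)*(-17004/5237) = 11696/4399 + (-41736 - 4*√34)*(-17004/5237) = 11696/4399 + (709678944/5237 + 68016*√34/5237) = 3121938926608/23037563 + 68016*√34/5237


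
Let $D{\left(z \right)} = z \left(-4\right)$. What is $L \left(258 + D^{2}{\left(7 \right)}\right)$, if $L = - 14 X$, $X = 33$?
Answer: $-481404$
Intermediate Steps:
$D{\left(z \right)} = - 4 z$
$L = -462$ ($L = \left(-14\right) 33 = -462$)
$L \left(258 + D^{2}{\left(7 \right)}\right) = - 462 \left(258 + \left(\left(-4\right) 7\right)^{2}\right) = - 462 \left(258 + \left(-28\right)^{2}\right) = - 462 \left(258 + 784\right) = \left(-462\right) 1042 = -481404$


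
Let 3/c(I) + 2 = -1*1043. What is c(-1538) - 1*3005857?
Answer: -3141120568/1045 ≈ -3.0059e+6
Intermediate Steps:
c(I) = -3/1045 (c(I) = 3/(-2 - 1*1043) = 3/(-2 - 1043) = 3/(-1045) = 3*(-1/1045) = -3/1045)
c(-1538) - 1*3005857 = -3/1045 - 1*3005857 = -3/1045 - 3005857 = -3141120568/1045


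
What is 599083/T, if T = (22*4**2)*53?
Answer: 599083/18656 ≈ 32.112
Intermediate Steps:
T = 18656 (T = (22*16)*53 = 352*53 = 18656)
599083/T = 599083/18656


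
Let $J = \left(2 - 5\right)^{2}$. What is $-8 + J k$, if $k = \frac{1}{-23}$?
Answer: $- \frac{193}{23} \approx -8.3913$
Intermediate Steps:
$J = 9$ ($J = \left(-3\right)^{2} = 9$)
$k = - \frac{1}{23} \approx -0.043478$
$-8 + J k = -8 + 9 \left(- \frac{1}{23}\right) = -8 - \frac{9}{23} = - \frac{193}{23}$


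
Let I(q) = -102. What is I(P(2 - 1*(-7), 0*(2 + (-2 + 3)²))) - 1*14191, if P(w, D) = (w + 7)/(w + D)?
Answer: -14293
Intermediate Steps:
P(w, D) = (7 + w)/(D + w)
I(P(2 - 1*(-7), 0*(2 + (-2 + 3)²))) - 1*14191 = -102 - 1*14191 = -102 - 14191 = -14293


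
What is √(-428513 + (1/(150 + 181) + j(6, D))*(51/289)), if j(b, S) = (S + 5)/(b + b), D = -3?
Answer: I*√54272245796110/11254 ≈ 654.61*I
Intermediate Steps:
j(b, S) = (5 + S)/(2*b) (j(b, S) = (5 + S)/((2*b)) = (5 + S)*(1/(2*b)) = (5 + S)/(2*b))
√(-428513 + (1/(150 + 181) + j(6, D))*(51/289)) = √(-428513 + (1/(150 + 181) + (½)*(5 - 3)/6)*(51/289)) = √(-428513 + (1/331 + (½)*(⅙)*2)*(51*(1/289))) = √(-428513 + (1/331 + ⅙)*(3/17)) = √(-428513 + (337/1986)*(3/17)) = √(-428513 + 337/11254) = √(-4822484965/11254) = I*√54272245796110/11254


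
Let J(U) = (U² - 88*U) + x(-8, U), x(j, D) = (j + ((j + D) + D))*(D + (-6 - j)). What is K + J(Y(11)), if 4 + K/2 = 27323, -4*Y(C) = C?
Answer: 878459/16 ≈ 54904.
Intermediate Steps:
Y(C) = -C/4
K = 54638 (K = -8 + 2*27323 = -8 + 54646 = 54638)
x(j, D) = (2*D + 2*j)*(-6 + D - j) (x(j, D) = (j + ((D + j) + D))*(-6 + D - j) = (j + (j + 2*D))*(-6 + D - j) = (2*D + 2*j)*(-6 + D - j))
J(U) = -32 - 100*U + 3*U² (J(U) = (U² - 88*U) + (-12*U - 12*(-8) - 2*(-8)² + 2*U²) = (U² - 88*U) + (-12*U + 96 - 2*64 + 2*U²) = (U² - 88*U) + (-12*U + 96 - 128 + 2*U²) = (U² - 88*U) + (-32 - 12*U + 2*U²) = -32 - 100*U + 3*U²)
K + J(Y(11)) = 54638 + (-32 - (-25)*11 + 3*(-¼*11)²) = 54638 + (-32 - 100*(-11/4) + 3*(-11/4)²) = 54638 + (-32 + 275 + 3*(121/16)) = 54638 + (-32 + 275 + 363/16) = 54638 + 4251/16 = 878459/16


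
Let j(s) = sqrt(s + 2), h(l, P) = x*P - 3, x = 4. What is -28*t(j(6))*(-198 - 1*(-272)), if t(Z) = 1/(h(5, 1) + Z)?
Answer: 296 - 592*sqrt(2) ≈ -541.21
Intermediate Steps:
h(l, P) = -3 + 4*P (h(l, P) = 4*P - 3 = -3 + 4*P)
j(s) = sqrt(2 + s)
t(Z) = 1/(1 + Z) (t(Z) = 1/((-3 + 4*1) + Z) = 1/((-3 + 4) + Z) = 1/(1 + Z))
-28*t(j(6))*(-198 - 1*(-272)) = -28*(-198 - 1*(-272))/(1 + sqrt(2 + 6)) = -28*(-198 + 272)/(1 + sqrt(8)) = -28*74/(1 + 2*sqrt(2)) = -2072/(1 + 2*sqrt(2))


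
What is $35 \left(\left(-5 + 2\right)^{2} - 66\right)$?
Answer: $-1995$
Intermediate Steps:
$35 \left(\left(-5 + 2\right)^{2} - 66\right) = 35 \left(\left(-3\right)^{2} - 66\right) = 35 \left(9 - 66\right) = 35 \left(-57\right) = -1995$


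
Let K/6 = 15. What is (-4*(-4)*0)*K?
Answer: 0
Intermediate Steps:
K = 90 (K = 6*15 = 90)
(-4*(-4)*0)*K = (-4*(-4)*0)*90 = (16*0)*90 = 0*90 = 0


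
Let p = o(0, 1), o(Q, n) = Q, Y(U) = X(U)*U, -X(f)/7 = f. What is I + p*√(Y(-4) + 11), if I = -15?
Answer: -15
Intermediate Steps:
X(f) = -7*f
Y(U) = -7*U² (Y(U) = (-7*U)*U = -7*U²)
p = 0
I + p*√(Y(-4) + 11) = -15 + 0*√(-7*(-4)² + 11) = -15 + 0*√(-7*16 + 11) = -15 + 0*√(-112 + 11) = -15 + 0*√(-101) = -15 + 0*(I*√101) = -15 + 0 = -15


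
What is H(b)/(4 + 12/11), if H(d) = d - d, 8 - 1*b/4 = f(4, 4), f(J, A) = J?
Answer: 0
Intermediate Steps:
b = 16 (b = 32 - 4*4 = 32 - 16 = 16)
H(d) = 0
H(b)/(4 + 12/11) = 0/(4 + 12/11) = 0/(56/11) = 0*(11/56) = 0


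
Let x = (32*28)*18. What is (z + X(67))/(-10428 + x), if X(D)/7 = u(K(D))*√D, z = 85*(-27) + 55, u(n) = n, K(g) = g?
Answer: -112/285 + 469*√67/5700 ≈ 0.28051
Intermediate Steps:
z = -2240 (z = -2295 + 55 = -2240)
x = 16128 (x = 896*18 = 16128)
X(D) = 7*D^(3/2) (X(D) = 7*(D*√D) = 7*D^(3/2))
(z + X(67))/(-10428 + x) = (-2240 + 7*67^(3/2))/(-10428 + 16128) = (-2240 + 7*(67*√67))/5700 = (-2240 + 469*√67)*(1/5700) = -112/285 + 469*√67/5700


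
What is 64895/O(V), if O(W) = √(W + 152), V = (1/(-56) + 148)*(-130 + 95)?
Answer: -129790*I*√80438/40219 ≈ -915.25*I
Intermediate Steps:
V = -41435/8 (V = (-1/56 + 148)*(-35) = (8287/56)*(-35) = -41435/8 ≈ -5179.4)
O(W) = √(152 + W)
64895/O(V) = 64895/(√(152 - 41435/8)) = 64895/(√(-40219/8)) = 64895/((I*√80438/4)) = 64895*(-2*I*√80438/40219) = -129790*I*√80438/40219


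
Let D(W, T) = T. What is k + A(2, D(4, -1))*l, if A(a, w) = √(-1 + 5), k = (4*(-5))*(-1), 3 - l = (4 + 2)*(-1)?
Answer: 38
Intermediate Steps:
l = 9 (l = 3 - (4 + 2)*(-1) = 3 - 6*(-1) = 3 - 1*(-6) = 3 + 6 = 9)
k = 20 (k = -20*(-1) = 20)
A(a, w) = 2 (A(a, w) = √4 = 2)
k + A(2, D(4, -1))*l = 20 + 2*9 = 20 + 18 = 38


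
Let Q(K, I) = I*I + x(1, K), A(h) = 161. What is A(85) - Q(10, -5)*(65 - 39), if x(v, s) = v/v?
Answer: -515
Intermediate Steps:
x(v, s) = 1
Q(K, I) = 1 + I² (Q(K, I) = I*I + 1 = I² + 1 = 1 + I²)
A(85) - Q(10, -5)*(65 - 39) = 161 - (1 + (-5)²)*(65 - 39) = 161 - (1 + 25)*26 = 161 - 26*26 = 161 - 1*676 = 161 - 676 = -515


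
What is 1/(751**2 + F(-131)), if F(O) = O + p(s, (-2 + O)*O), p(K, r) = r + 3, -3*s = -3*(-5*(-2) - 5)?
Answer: 1/581296 ≈ 1.7203e-6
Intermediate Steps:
s = 5 (s = -(-1)*(-5*(-2) - 5) = -(-1)*(10 - 5) = -(-1)*5 = -1/3*(-15) = 5)
p(K, r) = 3 + r
F(O) = 3 + O + O*(-2 + O) (F(O) = O + (3 + (-2 + O)*O) = O + (3 + O*(-2 + O)) = 3 + O + O*(-2 + O))
1/(751**2 + F(-131)) = 1/(751**2 + (3 + (-131)**2 - 1*(-131))) = 1/(564001 + (3 + 17161 + 131)) = 1/(564001 + 17295) = 1/581296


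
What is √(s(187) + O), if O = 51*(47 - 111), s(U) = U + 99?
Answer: I*√2978 ≈ 54.571*I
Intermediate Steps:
s(U) = 99 + U
O = -3264 (O = 51*(-64) = -3264)
√(s(187) + O) = √((99 + 187) - 3264) = √(286 - 3264) = √(-2978) = I*√2978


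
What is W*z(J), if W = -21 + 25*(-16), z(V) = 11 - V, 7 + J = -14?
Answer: -13472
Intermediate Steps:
J = -21 (J = -7 - 14 = -21)
W = -421 (W = -21 - 400 = -421)
W*z(J) = -421*(11 - 1*(-21)) = -421*(11 + 21) = -421*32 = -13472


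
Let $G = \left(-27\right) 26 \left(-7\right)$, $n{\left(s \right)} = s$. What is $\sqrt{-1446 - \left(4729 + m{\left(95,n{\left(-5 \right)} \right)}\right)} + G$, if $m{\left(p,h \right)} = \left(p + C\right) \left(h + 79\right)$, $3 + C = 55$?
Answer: $4914 + i \sqrt{17053} \approx 4914.0 + 130.59 i$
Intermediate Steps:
$C = 52$ ($C = -3 + 55 = 52$)
$m{\left(p,h \right)} = \left(52 + p\right) \left(79 + h\right)$ ($m{\left(p,h \right)} = \left(p + 52\right) \left(h + 79\right) = \left(52 + p\right) \left(79 + h\right)$)
$G = 4914$ ($G = \left(-702\right) \left(-7\right) = 4914$)
$\sqrt{-1446 - \left(4729 + m{\left(95,n{\left(-5 \right)} \right)}\right)} + G = \sqrt{-1446 - \left(8837 - 260 + 7030\right)} + 4914 = \sqrt{-1446 - 15607} + 4914 = \sqrt{-17053} + 4914 = i \sqrt{17053} + 4914 = 4914 + i \sqrt{17053}$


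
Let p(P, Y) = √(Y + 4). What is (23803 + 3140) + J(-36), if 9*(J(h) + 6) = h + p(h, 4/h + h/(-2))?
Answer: 26933 + √197/27 ≈ 26934.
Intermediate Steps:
p(P, Y) = √(4 + Y)
J(h) = -6 + h/9 + √(4 + 4/h - h/2)/9 (J(h) = -6 + (h + √(4 + (4/h + h/(-2))))/9 = -6 + (h + √(4 + (4/h + h*(-½))))/9 = -6 + (h + √(4 + (4/h - h/2)))/9 = -6 + (h + √(4 + 4/h - h/2))/9 = -6 + (h/9 + √(4 + 4/h - h/2)/9) = -6 + h/9 + √(4 + 4/h - h/2)/9)
(23803 + 3140) + J(-36) = (23803 + 3140) + (-6 + (⅑)*(-36) + √(16 - 2*(-36) + 16/(-36))/18) = 26943 + (-6 - 4 + √(16 + 72 + 16*(-1/36))/18) = 26943 + (-6 - 4 + √(16 + 72 - 4/9)/18) = 26943 + (-6 - 4 + √(788/9)/18) = 26943 + (-6 - 4 + (2*√197/3)/18) = 26943 + (-6 - 4 + √197/27) = 26943 + (-10 + √197/27) = 26933 + √197/27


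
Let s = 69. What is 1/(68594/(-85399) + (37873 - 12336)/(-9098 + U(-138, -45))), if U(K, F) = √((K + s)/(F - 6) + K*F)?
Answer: -37047435773386871092/133746627372925211877 + 186241065225937*√1795081/133746627372925211877 ≈ -0.27513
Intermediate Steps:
U(K, F) = √(F*K + (69 + K)/(-6 + F)) (U(K, F) = √((K + 69)/(F - 6) + K*F) = √((69 + K)/(-6 + F) + F*K) = √(F*K + (69 + K)/(-6 + F)))
1/(68594/(-85399) + (37873 - 12336)/(-9098 + U(-138, -45))) = 1/(68594/(-85399) + (37873 - 12336)/(-9098 + √((69 - 138 - 45*(-138)*(-6 - 45))/(-6 - 45)))) = 1/(68594*(-1/85399) + 25537/(-9098 + √((69 - 138 - 45*(-138)*(-51))/(-51)))) = 1/(-68594/85399 + 25537/(-9098 + √(-(69 - 138 - 316710)/51))) = 1/(-68594/85399 + 25537/(-9098 + √(-1/51*(-316779)))) = 1/(-68594/85399 + 25537/(-9098 + √(105593/17))) = 1/(-68594/85399 + 25537/(-9098 + √1795081/17))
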